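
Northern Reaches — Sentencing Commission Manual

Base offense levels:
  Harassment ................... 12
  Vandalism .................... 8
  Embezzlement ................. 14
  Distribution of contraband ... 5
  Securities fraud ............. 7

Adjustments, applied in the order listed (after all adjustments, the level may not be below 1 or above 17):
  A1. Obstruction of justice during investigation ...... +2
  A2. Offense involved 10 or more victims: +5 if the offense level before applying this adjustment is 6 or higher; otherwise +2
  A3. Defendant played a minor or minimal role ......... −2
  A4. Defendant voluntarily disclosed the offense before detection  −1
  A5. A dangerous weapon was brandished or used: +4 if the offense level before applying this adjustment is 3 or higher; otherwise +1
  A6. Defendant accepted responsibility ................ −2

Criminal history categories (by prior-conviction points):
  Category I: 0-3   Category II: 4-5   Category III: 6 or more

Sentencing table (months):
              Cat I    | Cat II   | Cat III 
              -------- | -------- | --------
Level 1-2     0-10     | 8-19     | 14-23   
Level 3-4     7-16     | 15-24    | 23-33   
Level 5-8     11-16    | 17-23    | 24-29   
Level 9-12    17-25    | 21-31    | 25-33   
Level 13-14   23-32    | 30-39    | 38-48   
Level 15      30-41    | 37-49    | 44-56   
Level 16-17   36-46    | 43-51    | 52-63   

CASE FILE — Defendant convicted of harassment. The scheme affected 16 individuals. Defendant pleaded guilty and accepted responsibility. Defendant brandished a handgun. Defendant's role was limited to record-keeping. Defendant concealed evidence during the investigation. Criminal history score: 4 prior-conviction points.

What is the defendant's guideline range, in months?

Base offense level for harassment: 12.
A1 applies: 12 + 2 = 14.
A2 applies (level before this adjustment is 14 ≥ 6, so +5): 14 + 5 = 19.
A3 applies: 19 − 2 = 17.
A4 does not apply.
A5 applies (level before this adjustment is 17 ≥ 3, so +4): 17 + 4 = 21.
A6 applies: 21 − 2 = 19.
Level 19 exceeds the maximum of 17; capped at 17.
Final offense level: 17.
Criminal history: 4 prior points → Category II (4-5).
Level 17 falls in the 16-17 band.
Grid: Level 16-17 × Category II = 43-51 months.

43-51 months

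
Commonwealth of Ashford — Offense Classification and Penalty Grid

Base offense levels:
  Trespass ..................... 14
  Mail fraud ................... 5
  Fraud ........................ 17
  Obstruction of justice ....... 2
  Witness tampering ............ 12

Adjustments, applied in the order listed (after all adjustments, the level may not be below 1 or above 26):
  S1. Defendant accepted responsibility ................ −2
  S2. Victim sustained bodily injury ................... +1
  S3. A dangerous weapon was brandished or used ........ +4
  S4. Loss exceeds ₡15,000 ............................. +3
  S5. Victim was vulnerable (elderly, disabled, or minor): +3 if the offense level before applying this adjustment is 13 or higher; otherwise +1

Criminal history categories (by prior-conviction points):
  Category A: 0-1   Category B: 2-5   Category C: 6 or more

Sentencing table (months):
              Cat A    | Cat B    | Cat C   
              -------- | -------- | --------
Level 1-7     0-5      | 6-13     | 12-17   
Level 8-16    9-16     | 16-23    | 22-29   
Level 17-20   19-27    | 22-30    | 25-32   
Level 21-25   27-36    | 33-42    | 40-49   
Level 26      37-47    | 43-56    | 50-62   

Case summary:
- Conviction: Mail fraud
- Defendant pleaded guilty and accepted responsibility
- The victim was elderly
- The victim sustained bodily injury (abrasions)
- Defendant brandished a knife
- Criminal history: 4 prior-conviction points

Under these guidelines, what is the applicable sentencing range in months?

16-23 months

Base offense level for mail fraud: 5.
S1 applies: 5 − 2 = 3.
S2 applies: 3 + 1 = 4.
S3 applies: 4 + 4 = 8.
S4 does not apply.
S5 applies (level before this adjustment is 8 < 13, so +1): 8 + 1 = 9.
Final offense level: 9.
Criminal history: 4 prior points → Category B (2-5).
Level 9 falls in the 8-16 band.
Grid: Level 8-16 × Category B = 16-23 months.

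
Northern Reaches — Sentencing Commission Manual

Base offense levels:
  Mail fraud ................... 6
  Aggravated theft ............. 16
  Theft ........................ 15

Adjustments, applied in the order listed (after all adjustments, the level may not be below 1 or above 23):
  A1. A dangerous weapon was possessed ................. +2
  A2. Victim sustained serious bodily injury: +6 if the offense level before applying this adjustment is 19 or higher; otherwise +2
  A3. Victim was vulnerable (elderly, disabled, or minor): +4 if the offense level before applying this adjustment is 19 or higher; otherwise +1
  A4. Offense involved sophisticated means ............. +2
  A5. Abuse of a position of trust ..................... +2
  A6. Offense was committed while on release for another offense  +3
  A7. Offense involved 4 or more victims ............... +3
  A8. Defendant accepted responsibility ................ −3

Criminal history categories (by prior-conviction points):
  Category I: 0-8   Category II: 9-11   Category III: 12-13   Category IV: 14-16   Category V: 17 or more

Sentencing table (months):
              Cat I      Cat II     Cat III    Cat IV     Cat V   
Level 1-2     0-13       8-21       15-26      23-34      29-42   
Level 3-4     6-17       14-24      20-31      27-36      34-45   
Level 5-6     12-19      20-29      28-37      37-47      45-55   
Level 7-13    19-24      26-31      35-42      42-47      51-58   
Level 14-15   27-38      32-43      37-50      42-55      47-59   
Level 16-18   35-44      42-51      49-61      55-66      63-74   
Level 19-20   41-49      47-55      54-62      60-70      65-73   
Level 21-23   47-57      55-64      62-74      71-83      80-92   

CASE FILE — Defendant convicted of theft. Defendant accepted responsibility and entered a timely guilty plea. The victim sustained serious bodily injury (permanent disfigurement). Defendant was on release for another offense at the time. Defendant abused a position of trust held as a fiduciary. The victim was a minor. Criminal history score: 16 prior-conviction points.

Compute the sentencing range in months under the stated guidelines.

60-70 months

Base offense level for theft: 15.
A2 applies (level before this adjustment is 15 < 19, so +2): 15 + 2 = 17.
A3 applies (level before this adjustment is 17 < 19, so +1): 17 + 1 = 18.
A4 does not apply.
A5 applies: 18 + 2 = 20.
A6 applies: 20 + 3 = 23.
A8 applies: 23 − 3 = 20.
Final offense level: 20.
Criminal history: 16 prior points → Category IV (14-16).
Level 20 falls in the 19-20 band.
Grid: Level 19-20 × Category IV = 60-70 months.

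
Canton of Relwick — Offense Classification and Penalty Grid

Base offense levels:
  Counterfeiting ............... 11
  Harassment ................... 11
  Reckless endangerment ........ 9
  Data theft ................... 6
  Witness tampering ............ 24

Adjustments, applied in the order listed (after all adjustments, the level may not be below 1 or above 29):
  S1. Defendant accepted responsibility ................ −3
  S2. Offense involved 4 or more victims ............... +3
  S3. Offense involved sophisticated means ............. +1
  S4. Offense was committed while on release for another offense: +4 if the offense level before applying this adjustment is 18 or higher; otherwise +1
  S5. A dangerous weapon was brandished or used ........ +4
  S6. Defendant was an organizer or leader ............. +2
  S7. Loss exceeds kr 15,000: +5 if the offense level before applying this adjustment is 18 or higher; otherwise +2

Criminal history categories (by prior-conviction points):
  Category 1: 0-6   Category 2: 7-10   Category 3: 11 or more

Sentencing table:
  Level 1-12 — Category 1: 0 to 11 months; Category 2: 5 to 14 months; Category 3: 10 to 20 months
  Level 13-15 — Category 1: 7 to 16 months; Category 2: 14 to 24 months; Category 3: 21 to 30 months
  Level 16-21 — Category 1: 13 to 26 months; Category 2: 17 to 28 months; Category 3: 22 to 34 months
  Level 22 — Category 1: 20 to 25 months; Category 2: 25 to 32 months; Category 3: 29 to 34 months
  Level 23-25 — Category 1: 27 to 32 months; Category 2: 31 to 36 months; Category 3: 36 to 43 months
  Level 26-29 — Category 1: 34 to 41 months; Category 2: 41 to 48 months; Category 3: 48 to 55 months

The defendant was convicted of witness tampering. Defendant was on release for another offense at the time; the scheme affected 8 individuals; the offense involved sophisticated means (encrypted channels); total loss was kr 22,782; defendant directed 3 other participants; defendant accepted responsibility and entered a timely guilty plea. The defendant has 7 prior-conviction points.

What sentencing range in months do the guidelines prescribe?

41-48 months

Base offense level for witness tampering: 24.
S1 applies: 24 − 3 = 21.
S2 applies: 21 + 3 = 24.
S3 applies: 24 + 1 = 25.
S4 applies (level before this adjustment is 25 ≥ 18, so +4): 25 + 4 = 29.
S6 applies: 29 + 2 = 31.
S7 applies (level before this adjustment is 31 ≥ 18, so +5): 31 + 5 = 36.
Level 36 exceeds the maximum of 29; capped at 29.
Final offense level: 29.
Criminal history: 7 prior points → Category 2 (7-10).
Level 29 falls in the 26-29 band.
Grid: Level 26-29 × Category 2 = 41-48 months.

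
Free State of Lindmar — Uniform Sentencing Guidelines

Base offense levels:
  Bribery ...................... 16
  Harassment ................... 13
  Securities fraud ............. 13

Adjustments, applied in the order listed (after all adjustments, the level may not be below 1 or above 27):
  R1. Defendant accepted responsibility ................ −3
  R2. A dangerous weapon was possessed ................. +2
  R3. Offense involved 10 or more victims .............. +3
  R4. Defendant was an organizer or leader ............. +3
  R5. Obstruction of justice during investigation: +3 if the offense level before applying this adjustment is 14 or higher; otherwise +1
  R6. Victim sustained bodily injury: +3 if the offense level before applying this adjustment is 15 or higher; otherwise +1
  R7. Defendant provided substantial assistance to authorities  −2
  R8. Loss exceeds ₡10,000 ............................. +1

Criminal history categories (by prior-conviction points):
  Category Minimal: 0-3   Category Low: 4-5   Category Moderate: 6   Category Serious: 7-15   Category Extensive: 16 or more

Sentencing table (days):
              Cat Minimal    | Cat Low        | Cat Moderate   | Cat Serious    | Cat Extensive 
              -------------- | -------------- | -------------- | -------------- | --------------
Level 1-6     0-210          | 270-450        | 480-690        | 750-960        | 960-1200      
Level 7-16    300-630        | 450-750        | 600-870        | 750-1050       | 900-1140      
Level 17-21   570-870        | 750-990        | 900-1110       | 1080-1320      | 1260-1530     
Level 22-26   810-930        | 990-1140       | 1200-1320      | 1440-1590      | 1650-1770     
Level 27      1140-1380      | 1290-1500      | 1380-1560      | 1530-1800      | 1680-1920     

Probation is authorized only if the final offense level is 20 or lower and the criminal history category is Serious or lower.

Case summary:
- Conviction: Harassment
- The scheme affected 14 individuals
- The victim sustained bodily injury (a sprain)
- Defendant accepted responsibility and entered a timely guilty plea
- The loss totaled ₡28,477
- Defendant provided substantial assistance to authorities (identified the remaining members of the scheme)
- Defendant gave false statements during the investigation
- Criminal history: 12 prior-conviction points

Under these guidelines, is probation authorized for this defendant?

Base offense level for harassment: 13.
R1 applies: 13 − 3 = 10.
R2 does not apply.
R3 applies: 10 + 3 = 13.
R4 does not apply.
R5 applies (level before this adjustment is 13 < 14, so +1): 13 + 1 = 14.
R6 applies (level before this adjustment is 14 < 15, so +1): 14 + 1 = 15.
R7 applies: 15 − 2 = 13.
R8 applies: 13 + 1 = 14.
Final offense level: 14.
Criminal history: 12 prior points → Category Serious (7-15).
Level 14 falls in the 7-16 band.
Grid: Level 7-16 × Category Serious = 750-1050 days.
Probation check: level 14 ≤ 20 and category Serious ≤ Serious → eligible.

Yes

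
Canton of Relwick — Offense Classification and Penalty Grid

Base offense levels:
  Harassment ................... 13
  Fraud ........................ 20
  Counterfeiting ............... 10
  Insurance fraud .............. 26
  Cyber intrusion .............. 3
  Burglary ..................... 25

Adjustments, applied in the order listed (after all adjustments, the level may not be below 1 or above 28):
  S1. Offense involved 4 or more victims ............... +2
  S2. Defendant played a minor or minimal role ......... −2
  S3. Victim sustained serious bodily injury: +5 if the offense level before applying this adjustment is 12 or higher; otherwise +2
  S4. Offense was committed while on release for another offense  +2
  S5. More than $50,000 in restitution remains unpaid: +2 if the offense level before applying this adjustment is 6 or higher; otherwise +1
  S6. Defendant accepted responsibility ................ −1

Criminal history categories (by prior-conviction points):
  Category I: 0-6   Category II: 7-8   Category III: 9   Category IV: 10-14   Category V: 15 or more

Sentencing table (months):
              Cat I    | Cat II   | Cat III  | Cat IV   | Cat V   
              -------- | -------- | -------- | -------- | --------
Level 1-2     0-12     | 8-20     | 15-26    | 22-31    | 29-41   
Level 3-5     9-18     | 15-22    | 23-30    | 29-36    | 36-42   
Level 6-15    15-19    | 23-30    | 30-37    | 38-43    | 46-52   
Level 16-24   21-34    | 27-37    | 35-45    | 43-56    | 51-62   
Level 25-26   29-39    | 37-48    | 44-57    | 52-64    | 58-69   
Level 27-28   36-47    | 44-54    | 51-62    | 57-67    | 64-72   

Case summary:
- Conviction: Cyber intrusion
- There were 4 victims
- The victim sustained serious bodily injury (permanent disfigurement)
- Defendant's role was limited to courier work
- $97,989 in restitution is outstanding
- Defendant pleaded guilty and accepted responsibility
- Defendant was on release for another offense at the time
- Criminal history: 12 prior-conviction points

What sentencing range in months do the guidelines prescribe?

Base offense level for cyber intrusion: 3.
S1 applies: 3 + 2 = 5.
S2 applies: 5 − 2 = 3.
S3 applies (level before this adjustment is 3 < 12, so +2): 3 + 2 = 5.
S4 applies: 5 + 2 = 7.
S5 applies (level before this adjustment is 7 ≥ 6, so +2): 7 + 2 = 9.
S6 applies: 9 − 1 = 8.
Final offense level: 8.
Criminal history: 12 prior points → Category IV (10-14).
Level 8 falls in the 6-15 band.
Grid: Level 6-15 × Category IV = 38-43 months.

38-43 months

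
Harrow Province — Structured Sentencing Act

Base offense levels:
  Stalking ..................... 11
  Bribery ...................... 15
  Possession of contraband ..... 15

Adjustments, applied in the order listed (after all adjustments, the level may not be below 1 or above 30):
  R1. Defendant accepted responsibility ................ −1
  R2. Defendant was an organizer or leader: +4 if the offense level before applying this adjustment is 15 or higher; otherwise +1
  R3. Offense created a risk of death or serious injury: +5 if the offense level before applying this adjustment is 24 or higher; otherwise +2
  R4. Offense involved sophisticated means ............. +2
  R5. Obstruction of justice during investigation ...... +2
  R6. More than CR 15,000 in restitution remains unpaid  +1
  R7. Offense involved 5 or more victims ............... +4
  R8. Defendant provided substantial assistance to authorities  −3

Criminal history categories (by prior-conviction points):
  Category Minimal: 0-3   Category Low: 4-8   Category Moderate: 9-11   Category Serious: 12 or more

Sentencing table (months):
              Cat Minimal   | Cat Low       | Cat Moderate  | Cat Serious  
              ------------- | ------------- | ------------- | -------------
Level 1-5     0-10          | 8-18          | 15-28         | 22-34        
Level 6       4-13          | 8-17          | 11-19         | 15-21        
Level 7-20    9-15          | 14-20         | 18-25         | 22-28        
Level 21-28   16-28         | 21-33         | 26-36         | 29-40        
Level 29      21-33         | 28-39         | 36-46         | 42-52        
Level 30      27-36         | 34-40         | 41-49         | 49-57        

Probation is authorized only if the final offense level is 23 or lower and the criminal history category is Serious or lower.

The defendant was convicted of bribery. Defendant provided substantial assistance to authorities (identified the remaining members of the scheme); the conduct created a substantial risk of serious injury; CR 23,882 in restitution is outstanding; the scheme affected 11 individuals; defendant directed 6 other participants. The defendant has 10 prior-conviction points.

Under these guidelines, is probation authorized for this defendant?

Base offense level for bribery: 15.
R2 applies (level before this adjustment is 15 ≥ 15, so +4): 15 + 4 = 19.
R3 applies (level before this adjustment is 19 < 24, so +2): 19 + 2 = 21.
R5 does not apply.
R6 applies: 21 + 1 = 22.
R7 applies: 22 + 4 = 26.
R8 applies: 26 − 3 = 23.
Final offense level: 23.
Criminal history: 10 prior points → Category Moderate (9-11).
Level 23 falls in the 21-28 band.
Grid: Level 21-28 × Category Moderate = 26-36 months.
Probation check: level 23 ≤ 23 and category Moderate ≤ Serious → eligible.

Yes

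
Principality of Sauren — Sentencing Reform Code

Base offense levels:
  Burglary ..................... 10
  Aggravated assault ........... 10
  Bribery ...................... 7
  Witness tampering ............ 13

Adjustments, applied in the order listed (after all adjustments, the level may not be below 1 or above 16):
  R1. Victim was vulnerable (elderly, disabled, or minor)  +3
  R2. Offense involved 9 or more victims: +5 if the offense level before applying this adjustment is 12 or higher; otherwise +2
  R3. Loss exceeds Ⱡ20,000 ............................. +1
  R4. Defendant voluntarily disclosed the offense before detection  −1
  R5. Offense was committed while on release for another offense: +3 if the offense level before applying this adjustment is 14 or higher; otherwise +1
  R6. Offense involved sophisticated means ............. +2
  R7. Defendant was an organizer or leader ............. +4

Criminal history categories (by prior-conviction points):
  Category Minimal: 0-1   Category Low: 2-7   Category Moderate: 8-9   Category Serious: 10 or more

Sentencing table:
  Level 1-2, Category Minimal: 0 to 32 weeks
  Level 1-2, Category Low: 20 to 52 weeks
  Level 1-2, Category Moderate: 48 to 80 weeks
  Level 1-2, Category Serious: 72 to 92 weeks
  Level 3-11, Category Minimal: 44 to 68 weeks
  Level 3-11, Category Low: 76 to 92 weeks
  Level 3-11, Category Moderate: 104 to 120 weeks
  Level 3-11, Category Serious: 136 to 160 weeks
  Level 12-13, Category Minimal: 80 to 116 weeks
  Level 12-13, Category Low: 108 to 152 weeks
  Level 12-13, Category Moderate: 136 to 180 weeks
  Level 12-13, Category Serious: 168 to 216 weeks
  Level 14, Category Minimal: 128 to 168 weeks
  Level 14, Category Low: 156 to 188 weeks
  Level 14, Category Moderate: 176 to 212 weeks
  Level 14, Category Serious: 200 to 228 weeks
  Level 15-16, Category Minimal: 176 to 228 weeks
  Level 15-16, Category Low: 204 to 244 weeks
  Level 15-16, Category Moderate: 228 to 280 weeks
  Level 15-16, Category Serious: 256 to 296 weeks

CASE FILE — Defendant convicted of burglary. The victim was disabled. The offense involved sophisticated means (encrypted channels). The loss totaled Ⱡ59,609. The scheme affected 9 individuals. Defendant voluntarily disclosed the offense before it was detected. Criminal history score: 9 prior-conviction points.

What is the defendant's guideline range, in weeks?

Base offense level for burglary: 10.
R1 applies: 10 + 3 = 13.
R2 applies (level before this adjustment is 13 ≥ 12, so +5): 13 + 5 = 18.
R3 applies: 18 + 1 = 19.
R4 applies: 19 − 1 = 18.
R6 applies: 18 + 2 = 20.
Level 20 exceeds the maximum of 16; capped at 16.
Final offense level: 16.
Criminal history: 9 prior points → Category Moderate (8-9).
Level 16 falls in the 15-16 band.
Grid: Level 15-16 × Category Moderate = 228-280 weeks.

228-280 weeks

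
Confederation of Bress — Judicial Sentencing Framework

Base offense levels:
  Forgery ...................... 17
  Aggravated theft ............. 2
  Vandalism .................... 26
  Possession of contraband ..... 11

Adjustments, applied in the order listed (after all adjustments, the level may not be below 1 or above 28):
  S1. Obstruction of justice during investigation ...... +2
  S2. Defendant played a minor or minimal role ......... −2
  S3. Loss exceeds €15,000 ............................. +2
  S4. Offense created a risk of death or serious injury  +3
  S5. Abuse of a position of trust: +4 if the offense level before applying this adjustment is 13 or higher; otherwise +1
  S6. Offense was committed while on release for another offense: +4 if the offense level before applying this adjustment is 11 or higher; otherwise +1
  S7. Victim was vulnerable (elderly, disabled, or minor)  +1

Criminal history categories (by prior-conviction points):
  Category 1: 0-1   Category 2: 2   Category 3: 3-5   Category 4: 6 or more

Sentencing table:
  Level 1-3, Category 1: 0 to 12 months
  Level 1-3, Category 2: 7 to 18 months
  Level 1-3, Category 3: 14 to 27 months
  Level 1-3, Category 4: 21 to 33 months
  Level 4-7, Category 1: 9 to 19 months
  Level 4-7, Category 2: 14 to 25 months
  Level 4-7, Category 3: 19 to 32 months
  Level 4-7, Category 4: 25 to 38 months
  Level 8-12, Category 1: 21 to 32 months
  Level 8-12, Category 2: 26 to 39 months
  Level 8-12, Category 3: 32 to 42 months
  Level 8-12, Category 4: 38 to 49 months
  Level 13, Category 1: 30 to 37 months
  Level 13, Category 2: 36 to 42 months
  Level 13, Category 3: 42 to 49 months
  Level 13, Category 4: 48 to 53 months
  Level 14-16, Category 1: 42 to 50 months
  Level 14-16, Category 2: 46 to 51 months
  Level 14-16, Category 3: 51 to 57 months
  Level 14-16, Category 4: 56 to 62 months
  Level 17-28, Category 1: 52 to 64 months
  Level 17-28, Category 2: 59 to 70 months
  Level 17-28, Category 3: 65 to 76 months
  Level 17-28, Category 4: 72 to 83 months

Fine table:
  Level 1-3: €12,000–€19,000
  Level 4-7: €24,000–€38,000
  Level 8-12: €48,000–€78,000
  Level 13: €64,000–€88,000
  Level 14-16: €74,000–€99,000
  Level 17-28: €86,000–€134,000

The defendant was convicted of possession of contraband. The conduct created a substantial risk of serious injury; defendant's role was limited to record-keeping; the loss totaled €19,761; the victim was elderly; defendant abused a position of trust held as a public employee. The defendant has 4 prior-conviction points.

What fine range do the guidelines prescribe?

€86,000–€134,000

Base offense level for possession of contraband: 11.
S2 applies: 11 − 2 = 9.
S3 applies: 9 + 2 = 11.
S4 applies: 11 + 3 = 14.
S5 applies (level before this adjustment is 14 ≥ 13, so +4): 14 + 4 = 18.
S6 does not apply.
S7 applies: 18 + 1 = 19.
Final offense level: 19.
Level 19 falls in the 17-28 band.
Fine table: Level 17-28 → €86,000–€134,000.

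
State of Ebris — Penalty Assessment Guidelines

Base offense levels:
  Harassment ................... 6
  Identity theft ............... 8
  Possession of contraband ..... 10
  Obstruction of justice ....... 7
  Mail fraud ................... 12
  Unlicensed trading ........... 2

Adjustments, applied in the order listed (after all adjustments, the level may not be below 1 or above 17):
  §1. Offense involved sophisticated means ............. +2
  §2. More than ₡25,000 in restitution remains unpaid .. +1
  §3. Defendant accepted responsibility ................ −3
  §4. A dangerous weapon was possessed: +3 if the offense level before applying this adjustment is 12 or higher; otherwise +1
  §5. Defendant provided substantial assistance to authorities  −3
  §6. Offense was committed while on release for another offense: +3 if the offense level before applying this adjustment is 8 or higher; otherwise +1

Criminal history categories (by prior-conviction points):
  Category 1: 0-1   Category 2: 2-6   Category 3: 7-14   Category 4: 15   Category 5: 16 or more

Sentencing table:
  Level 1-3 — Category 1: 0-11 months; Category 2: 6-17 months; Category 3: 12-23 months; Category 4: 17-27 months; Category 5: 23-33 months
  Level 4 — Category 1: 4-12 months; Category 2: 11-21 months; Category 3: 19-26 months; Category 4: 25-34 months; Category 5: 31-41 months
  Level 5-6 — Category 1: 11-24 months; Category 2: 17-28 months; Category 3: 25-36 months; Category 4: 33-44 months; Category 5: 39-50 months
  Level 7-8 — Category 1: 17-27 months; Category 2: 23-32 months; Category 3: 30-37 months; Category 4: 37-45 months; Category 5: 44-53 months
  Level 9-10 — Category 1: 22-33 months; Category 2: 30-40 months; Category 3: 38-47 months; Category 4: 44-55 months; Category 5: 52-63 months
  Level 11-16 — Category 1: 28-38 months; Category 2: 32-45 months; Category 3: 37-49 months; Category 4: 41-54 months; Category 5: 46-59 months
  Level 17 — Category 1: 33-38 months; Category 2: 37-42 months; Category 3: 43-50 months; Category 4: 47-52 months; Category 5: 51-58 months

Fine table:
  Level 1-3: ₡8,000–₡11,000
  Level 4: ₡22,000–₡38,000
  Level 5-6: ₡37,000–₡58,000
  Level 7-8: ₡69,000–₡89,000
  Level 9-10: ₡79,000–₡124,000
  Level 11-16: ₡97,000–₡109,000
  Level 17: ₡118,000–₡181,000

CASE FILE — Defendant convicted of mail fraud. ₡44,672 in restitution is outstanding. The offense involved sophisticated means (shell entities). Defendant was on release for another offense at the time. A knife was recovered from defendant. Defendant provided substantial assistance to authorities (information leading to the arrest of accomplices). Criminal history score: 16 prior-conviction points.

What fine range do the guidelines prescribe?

₡118,000–₡181,000

Base offense level for mail fraud: 12.
§1 applies: 12 + 2 = 14.
§2 applies: 14 + 1 = 15.
§3 does not apply.
§4 applies (level before this adjustment is 15 ≥ 12, so +3): 15 + 3 = 18.
§5 applies: 18 − 3 = 15.
§6 applies (level before this adjustment is 15 ≥ 8, so +3): 15 + 3 = 18.
Level 18 exceeds the maximum of 17; capped at 17.
Final offense level: 17.
Level 17 falls in the 17 band.
Fine table: Level 17 → ₡118,000–₡181,000.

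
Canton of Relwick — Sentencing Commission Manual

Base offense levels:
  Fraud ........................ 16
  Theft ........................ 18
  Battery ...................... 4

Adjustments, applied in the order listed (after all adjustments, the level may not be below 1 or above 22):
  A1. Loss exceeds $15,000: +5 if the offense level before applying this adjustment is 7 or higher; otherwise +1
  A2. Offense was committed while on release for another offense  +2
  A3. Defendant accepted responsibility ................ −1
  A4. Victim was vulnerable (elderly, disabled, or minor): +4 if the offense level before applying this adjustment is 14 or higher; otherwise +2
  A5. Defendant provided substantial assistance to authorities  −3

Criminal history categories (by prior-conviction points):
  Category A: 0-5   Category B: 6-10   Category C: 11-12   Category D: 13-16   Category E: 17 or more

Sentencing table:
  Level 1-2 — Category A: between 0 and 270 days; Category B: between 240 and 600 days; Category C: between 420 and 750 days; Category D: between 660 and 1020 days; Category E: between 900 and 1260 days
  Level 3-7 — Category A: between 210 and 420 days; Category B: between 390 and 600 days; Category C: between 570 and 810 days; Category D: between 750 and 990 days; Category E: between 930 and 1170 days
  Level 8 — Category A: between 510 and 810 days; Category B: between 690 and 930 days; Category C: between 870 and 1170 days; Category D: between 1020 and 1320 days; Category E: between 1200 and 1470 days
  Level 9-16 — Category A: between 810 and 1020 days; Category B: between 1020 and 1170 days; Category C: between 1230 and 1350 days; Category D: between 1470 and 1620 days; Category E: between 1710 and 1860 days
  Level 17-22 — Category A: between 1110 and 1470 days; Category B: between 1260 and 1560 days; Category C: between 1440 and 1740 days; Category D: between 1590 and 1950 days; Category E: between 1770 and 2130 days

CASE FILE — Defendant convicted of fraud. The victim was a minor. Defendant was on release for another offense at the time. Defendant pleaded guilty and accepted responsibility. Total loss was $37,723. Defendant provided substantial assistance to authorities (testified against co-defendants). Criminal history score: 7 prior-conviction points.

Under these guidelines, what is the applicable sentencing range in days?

1260-1560 days

Base offense level for fraud: 16.
A1 applies (level before this adjustment is 16 ≥ 7, so +5): 16 + 5 = 21.
A2 applies: 21 + 2 = 23.
A3 applies: 23 − 1 = 22.
A4 applies (level before this adjustment is 22 ≥ 14, so +4): 22 + 4 = 26.
A5 applies: 26 − 3 = 23.
Level 23 exceeds the maximum of 22; capped at 22.
Final offense level: 22.
Criminal history: 7 prior points → Category B (6-10).
Level 22 falls in the 17-22 band.
Grid: Level 17-22 × Category B = 1260-1560 days.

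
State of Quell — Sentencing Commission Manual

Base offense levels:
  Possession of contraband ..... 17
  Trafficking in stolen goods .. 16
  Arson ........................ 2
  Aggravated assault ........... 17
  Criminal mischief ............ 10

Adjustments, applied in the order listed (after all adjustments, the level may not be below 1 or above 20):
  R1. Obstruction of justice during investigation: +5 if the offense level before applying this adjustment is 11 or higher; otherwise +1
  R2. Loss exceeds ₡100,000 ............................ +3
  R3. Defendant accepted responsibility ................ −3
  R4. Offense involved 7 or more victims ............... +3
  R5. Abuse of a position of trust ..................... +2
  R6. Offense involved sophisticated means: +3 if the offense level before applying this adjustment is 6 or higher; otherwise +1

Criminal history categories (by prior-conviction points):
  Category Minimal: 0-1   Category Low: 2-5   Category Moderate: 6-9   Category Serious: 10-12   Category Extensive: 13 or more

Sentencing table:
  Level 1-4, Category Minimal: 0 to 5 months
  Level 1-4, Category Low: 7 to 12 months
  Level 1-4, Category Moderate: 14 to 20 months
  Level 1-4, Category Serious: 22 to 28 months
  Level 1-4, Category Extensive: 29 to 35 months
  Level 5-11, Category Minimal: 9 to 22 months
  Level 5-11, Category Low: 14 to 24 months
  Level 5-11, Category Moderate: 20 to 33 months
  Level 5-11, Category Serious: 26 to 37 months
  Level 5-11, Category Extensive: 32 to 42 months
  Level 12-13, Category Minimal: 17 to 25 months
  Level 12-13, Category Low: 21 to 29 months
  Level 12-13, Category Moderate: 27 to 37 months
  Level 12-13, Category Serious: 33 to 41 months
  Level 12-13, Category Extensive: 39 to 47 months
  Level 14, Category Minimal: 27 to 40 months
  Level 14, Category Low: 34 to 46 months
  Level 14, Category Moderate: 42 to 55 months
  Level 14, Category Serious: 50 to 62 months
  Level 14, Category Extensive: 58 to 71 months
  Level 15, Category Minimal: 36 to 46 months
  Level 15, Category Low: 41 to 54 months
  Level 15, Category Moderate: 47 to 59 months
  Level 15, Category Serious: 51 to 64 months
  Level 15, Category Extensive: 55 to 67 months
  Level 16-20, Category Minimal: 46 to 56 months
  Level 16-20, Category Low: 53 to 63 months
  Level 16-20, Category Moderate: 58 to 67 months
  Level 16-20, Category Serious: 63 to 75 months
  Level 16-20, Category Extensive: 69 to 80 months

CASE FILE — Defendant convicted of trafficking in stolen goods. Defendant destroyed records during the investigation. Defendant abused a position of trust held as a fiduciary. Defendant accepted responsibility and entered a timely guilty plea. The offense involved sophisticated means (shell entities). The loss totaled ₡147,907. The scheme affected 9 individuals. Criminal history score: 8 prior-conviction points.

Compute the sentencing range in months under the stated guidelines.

58-67 months

Base offense level for trafficking in stolen goods: 16.
R1 applies (level before this adjustment is 16 ≥ 11, so +5): 16 + 5 = 21.
R2 applies: 21 + 3 = 24.
R3 applies: 24 − 3 = 21.
R4 applies: 21 + 3 = 24.
R5 applies: 24 + 2 = 26.
R6 applies (level before this adjustment is 26 ≥ 6, so +3): 26 + 3 = 29.
Level 29 exceeds the maximum of 20; capped at 20.
Final offense level: 20.
Criminal history: 8 prior points → Category Moderate (6-9).
Level 20 falls in the 16-20 band.
Grid: Level 16-20 × Category Moderate = 58-67 months.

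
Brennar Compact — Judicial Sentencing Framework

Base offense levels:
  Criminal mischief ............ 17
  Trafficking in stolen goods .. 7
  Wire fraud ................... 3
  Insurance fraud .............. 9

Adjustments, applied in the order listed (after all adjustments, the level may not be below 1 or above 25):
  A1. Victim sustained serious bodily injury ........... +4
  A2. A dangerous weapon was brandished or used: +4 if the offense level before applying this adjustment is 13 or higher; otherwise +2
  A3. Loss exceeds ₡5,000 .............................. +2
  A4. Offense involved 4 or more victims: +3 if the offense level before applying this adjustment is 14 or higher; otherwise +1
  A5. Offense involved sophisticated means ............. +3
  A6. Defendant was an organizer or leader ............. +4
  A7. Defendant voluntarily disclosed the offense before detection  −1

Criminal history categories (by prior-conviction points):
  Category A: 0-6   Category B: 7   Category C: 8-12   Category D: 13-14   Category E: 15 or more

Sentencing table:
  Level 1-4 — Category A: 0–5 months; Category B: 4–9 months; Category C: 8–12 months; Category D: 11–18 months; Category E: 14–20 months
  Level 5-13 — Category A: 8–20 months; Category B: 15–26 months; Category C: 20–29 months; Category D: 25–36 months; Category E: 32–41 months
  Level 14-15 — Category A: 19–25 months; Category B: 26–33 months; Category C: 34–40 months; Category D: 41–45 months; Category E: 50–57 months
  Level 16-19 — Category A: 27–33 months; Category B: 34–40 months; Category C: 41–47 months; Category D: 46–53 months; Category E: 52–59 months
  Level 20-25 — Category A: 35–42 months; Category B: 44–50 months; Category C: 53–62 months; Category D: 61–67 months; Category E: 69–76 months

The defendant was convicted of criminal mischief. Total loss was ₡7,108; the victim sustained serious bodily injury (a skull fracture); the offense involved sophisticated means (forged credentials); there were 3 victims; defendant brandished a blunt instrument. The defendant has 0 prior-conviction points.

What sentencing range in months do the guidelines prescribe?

35-42 months

Base offense level for criminal mischief: 17.
A1 applies: 17 + 4 = 21.
A2 applies (level before this adjustment is 21 ≥ 13, so +4): 21 + 4 = 25.
A3 applies: 25 + 2 = 27.
A4 does not apply.
A5 applies: 27 + 3 = 30.
A6 does not apply.
A7 does not apply.
Level 30 exceeds the maximum of 25; capped at 25.
Final offense level: 25.
Criminal history: 0 prior points → Category A (0-6).
Level 25 falls in the 20-25 band.
Grid: Level 20-25 × Category A = 35-42 months.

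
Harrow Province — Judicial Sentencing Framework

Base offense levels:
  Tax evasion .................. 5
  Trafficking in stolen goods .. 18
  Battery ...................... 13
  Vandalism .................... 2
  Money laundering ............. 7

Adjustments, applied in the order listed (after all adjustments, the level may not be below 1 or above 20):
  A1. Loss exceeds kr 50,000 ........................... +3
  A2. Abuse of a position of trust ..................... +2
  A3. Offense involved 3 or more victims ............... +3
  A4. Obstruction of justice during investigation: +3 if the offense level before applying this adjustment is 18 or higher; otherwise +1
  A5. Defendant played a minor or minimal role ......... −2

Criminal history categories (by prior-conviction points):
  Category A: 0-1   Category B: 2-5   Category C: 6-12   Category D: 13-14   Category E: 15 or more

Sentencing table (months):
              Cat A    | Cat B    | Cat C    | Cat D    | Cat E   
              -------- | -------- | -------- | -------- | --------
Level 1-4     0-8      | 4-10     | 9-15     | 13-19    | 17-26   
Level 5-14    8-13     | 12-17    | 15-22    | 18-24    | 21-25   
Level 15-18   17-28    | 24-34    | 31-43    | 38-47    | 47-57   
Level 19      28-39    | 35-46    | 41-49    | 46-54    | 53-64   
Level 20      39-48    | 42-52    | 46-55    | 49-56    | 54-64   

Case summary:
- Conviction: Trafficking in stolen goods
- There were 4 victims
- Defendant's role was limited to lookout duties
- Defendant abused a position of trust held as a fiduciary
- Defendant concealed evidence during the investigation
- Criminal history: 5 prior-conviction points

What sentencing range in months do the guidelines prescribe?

42-52 months

Base offense level for trafficking in stolen goods: 18.
A2 applies: 18 + 2 = 20.
A3 applies: 20 + 3 = 23.
A4 applies (level before this adjustment is 23 ≥ 18, so +3): 23 + 3 = 26.
A5 applies: 26 − 2 = 24.
Level 24 exceeds the maximum of 20; capped at 20.
Final offense level: 20.
Criminal history: 5 prior points → Category B (2-5).
Level 20 falls in the 20 band.
Grid: Level 20 × Category B = 42-52 months.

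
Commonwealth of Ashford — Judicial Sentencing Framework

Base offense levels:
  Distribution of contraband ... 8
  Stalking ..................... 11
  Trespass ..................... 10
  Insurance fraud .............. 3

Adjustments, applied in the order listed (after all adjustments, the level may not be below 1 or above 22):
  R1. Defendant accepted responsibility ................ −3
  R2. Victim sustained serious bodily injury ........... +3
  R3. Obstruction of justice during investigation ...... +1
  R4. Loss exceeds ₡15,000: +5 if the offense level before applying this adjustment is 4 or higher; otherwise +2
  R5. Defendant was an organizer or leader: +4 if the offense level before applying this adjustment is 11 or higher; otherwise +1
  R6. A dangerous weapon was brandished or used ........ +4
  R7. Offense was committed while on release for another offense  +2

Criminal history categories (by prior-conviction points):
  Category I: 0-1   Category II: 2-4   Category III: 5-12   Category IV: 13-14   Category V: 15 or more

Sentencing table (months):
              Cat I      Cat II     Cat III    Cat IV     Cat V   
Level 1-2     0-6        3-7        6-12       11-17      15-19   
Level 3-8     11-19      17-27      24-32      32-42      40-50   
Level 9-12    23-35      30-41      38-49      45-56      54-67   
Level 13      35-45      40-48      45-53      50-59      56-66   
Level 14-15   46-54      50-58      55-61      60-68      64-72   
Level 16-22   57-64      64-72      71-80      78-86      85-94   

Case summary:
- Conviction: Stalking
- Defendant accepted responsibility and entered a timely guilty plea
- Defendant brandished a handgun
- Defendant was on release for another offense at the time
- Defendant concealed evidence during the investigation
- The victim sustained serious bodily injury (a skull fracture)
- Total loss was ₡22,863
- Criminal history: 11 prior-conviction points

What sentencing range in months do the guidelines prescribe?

Base offense level for stalking: 11.
R1 applies: 11 − 3 = 8.
R2 applies: 8 + 3 = 11.
R3 applies: 11 + 1 = 12.
R4 applies (level before this adjustment is 12 ≥ 4, so +5): 12 + 5 = 17.
R6 applies: 17 + 4 = 21.
R7 applies: 21 + 2 = 23.
Level 23 exceeds the maximum of 22; capped at 22.
Final offense level: 22.
Criminal history: 11 prior points → Category III (5-12).
Level 22 falls in the 16-22 band.
Grid: Level 16-22 × Category III = 71-80 months.

71-80 months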